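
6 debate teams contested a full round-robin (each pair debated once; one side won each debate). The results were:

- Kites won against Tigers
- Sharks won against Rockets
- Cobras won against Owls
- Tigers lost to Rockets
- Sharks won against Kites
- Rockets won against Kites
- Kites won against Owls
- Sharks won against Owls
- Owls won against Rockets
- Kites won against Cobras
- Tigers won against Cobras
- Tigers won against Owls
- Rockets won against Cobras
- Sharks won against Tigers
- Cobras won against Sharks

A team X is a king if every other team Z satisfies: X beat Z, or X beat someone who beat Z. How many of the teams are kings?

4

Owls cannot reach Sharks in two steps.
Sharks reaches everyone (king).
Tigers cannot reach Kites in two steps.
Kites reaches everyone (king).
Cobras reaches everyone (king).
Rockets reaches everyone (king).
Kings: Sharks, Kites, Cobras, Rockets — 4.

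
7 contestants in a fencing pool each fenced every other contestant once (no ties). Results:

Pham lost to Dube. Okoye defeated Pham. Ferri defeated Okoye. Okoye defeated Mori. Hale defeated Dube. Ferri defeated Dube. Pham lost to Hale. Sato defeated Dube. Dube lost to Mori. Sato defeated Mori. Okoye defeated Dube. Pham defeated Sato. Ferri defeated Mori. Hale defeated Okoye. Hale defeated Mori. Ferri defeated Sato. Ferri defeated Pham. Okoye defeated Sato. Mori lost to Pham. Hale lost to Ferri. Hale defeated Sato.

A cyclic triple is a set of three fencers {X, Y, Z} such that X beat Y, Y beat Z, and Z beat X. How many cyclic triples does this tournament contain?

2

Win totals: Okoye 4, Mori 1, Hale 5, Sato 2, Pham 2, Dube 1, Ferri 6.
A fencer with w wins dominates both others in C(w,2) triples; summing gives 6 + 0 + 10 + 1 + 1 + 0 + 15 = 33 transitive triples.
Total triples C(7,3) = 35, so cyclic triples = 35 − 33 = 2.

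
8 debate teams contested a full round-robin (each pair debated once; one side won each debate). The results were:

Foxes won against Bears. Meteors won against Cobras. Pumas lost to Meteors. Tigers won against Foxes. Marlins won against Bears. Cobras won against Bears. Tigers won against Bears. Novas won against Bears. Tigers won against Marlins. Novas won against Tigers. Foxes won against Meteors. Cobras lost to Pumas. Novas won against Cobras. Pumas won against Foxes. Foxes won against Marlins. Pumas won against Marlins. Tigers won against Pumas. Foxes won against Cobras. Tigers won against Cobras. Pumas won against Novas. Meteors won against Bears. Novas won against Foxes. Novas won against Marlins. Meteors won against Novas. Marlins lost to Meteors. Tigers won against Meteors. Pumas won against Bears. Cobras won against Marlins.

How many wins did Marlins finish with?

Marlins' results: beat Bears; lost to Cobras, Novas, Tigers, Pumas, Meteors, Foxes.
That is 1 win.

1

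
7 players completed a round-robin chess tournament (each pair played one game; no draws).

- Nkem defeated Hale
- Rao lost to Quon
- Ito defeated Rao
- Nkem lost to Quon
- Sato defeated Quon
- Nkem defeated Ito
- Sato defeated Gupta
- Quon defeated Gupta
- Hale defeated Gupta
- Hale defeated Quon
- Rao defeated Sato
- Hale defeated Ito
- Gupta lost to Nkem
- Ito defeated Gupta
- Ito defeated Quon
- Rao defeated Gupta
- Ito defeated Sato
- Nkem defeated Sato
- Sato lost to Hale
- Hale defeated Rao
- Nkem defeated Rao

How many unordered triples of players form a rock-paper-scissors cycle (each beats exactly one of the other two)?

Win totals: Nkem 5, Gupta 0, Ito 4, Quon 3, Hale 5, Rao 2, Sato 2.
A player with w wins dominates both others in C(w,2) triples; summing gives 10 + 0 + 6 + 3 + 10 + 1 + 1 = 31 transitive triples.
Total triples C(7,3) = 35, so cyclic triples = 35 − 31 = 4.

4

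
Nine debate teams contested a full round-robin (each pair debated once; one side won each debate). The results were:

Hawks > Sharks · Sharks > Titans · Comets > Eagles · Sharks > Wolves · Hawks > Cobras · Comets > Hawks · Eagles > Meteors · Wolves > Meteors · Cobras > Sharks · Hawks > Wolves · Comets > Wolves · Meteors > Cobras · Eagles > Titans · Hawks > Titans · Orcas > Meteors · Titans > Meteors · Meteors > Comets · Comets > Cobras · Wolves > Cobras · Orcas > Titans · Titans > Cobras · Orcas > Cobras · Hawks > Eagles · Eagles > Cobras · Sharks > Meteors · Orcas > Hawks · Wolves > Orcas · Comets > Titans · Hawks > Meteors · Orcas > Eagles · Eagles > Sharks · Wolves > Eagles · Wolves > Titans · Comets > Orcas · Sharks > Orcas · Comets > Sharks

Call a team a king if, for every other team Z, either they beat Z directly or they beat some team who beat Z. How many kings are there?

6

Sharks reaches everyone (king).
Hawks reaches everyone (king).
Titans cannot reach Hawks, Eagles, Wolves, Orcas in two steps.
Eagles cannot reach Hawks in two steps.
Cobras cannot reach Hawks, Eagles, Comets in two steps.
Wolves reaches everyone (king).
Orcas reaches everyone (king).
Meteors reaches everyone (king).
Comets reaches everyone (king).
Kings: Sharks, Hawks, Wolves, Orcas, Meteors, Comets — 6.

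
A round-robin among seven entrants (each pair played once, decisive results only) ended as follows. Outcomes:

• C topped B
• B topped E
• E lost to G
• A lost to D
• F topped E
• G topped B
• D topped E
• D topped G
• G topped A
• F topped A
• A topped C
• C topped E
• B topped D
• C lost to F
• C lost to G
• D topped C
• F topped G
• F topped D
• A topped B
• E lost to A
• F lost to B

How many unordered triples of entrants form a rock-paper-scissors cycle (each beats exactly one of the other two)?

6

Win totals: A 3, B 3, C 2, D 4, E 0, F 5, G 4.
An entrant with w wins dominates both others in C(w,2) triples; summing gives 3 + 3 + 1 + 6 + 0 + 10 + 6 = 29 transitive triples.
Total triples C(7,3) = 35, so cyclic triples = 35 − 29 = 6.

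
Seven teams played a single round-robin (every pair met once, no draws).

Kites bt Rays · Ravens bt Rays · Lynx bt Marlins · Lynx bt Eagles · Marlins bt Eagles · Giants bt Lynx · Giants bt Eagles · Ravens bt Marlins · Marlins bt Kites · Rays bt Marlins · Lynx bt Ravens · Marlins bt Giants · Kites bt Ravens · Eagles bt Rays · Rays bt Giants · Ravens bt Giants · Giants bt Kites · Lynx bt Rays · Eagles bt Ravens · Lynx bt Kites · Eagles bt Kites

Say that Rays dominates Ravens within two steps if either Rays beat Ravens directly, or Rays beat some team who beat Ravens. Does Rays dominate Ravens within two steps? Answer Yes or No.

No

Rays did not beat Ravens directly.
Rays beat Giants, Marlins, but each of them lost to Ravens. No two-step path.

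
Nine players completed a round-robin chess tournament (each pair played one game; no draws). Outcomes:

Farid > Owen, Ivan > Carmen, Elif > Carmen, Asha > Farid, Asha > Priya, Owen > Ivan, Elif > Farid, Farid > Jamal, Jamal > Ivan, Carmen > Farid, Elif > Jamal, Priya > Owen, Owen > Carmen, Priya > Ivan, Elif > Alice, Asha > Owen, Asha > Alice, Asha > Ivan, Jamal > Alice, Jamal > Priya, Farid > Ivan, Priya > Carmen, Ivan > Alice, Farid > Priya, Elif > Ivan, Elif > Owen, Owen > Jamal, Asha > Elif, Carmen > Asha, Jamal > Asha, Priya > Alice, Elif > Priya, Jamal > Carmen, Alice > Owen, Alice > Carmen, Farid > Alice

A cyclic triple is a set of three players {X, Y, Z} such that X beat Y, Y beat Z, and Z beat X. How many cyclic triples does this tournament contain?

Win totals: Jamal 5, Farid 5, Priya 4, Elif 7, Asha 6, Ivan 2, Owen 3, Carmen 2, Alice 2.
A player with w wins dominates both others in C(w,2) triples; summing gives 10 + 10 + 6 + 21 + 15 + 1 + 3 + 1 + 1 = 68 transitive triples.
Total triples C(9,3) = 84, so cyclic triples = 84 − 68 = 16.

16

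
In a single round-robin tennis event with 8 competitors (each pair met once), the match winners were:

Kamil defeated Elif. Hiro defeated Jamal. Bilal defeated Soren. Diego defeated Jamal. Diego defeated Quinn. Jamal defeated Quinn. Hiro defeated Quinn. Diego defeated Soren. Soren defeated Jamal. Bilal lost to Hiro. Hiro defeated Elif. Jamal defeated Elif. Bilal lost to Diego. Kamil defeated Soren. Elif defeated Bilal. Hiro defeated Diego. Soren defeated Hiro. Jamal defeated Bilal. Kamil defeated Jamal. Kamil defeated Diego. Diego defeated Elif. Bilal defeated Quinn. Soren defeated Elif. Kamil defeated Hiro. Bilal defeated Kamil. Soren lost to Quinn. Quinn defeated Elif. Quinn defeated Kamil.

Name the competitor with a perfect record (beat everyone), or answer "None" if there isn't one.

None

Highest win total is Kamil with 5 (out of 7 possible).
Kamil lost to Quinn, Bilal, so no competitor went undefeated.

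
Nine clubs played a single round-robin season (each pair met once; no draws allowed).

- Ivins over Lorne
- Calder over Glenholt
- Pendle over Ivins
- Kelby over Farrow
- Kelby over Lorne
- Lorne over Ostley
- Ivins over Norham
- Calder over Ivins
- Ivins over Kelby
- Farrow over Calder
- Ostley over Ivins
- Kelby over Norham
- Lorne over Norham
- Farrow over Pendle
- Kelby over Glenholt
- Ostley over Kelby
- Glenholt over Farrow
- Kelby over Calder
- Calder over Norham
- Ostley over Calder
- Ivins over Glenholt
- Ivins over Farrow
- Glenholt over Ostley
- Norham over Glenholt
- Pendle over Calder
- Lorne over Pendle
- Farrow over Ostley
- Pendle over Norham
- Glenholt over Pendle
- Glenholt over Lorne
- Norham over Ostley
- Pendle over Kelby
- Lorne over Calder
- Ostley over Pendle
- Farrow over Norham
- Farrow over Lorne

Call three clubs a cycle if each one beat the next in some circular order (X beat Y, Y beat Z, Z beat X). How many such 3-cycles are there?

Win totals: Calder 3, Ivins 5, Farrow 5, Norham 2, Pendle 4, Ostley 4, Glenholt 4, Kelby 5, Lorne 4.
A club with w wins dominates both others in C(w,2) triples; summing gives 3 + 10 + 10 + 1 + 6 + 6 + 6 + 10 + 6 = 58 transitive triples.
Total triples C(9,3) = 84, so cyclic triples = 84 − 58 = 26.

26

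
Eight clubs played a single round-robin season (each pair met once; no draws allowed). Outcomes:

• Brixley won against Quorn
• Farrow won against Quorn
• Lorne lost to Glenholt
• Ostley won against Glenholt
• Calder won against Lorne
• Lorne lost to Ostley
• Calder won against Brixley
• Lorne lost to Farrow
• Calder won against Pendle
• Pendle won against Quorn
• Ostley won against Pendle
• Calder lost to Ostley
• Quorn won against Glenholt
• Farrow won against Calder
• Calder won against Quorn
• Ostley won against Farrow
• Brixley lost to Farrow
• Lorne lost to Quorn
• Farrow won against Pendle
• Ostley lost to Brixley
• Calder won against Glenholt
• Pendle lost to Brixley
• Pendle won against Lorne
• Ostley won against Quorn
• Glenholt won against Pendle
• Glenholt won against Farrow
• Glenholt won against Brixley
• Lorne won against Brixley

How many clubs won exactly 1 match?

1

Win totals: Lorne 1, Brixley 3, Calder 5, Glenholt 4, Quorn 2, Ostley 6, Pendle 2, Farrow 5.
Exactly 1: Lorne — 1 club.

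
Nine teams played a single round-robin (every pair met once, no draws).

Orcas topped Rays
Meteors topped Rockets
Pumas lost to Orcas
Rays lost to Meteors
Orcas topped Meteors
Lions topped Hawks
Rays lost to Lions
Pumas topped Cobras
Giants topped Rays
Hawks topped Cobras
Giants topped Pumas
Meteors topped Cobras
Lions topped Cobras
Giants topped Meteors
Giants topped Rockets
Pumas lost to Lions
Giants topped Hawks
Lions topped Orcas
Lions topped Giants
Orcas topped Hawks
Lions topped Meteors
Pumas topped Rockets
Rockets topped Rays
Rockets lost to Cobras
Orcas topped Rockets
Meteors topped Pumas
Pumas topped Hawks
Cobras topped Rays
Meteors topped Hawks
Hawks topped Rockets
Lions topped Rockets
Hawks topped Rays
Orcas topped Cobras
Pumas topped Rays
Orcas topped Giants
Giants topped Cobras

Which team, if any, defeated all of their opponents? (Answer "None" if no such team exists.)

Lions has 8 wins out of 8 opponents — a perfect record.

Lions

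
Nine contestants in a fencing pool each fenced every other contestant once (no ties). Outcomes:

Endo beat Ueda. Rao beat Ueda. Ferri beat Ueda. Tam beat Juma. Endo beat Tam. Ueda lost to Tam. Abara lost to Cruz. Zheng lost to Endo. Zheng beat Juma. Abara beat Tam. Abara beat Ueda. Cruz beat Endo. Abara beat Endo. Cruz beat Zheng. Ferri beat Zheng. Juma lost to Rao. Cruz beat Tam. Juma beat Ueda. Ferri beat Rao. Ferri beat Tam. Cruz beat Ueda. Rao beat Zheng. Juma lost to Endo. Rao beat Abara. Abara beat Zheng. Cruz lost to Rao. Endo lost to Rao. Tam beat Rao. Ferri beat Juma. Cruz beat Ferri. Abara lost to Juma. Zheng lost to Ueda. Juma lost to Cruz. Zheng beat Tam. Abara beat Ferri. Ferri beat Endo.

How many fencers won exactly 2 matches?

Win totals: Juma 2, Ueda 1, Ferri 6, Cruz 7, Tam 3, Endo 4, Rao 6, Zheng 2, Abara 5.
Exactly 2: Juma, Zheng — 2 fencers.

2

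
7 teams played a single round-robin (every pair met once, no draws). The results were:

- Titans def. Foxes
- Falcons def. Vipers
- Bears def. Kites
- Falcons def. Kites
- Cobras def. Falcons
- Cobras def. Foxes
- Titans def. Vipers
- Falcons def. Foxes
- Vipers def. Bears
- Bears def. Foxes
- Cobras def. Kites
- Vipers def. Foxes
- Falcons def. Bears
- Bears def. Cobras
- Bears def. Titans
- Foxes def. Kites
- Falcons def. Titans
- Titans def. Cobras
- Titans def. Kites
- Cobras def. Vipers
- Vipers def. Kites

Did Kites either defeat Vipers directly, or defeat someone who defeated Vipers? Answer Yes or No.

Kites did not beat Vipers directly.
Kites beat no one, so there is no intermediate team.

No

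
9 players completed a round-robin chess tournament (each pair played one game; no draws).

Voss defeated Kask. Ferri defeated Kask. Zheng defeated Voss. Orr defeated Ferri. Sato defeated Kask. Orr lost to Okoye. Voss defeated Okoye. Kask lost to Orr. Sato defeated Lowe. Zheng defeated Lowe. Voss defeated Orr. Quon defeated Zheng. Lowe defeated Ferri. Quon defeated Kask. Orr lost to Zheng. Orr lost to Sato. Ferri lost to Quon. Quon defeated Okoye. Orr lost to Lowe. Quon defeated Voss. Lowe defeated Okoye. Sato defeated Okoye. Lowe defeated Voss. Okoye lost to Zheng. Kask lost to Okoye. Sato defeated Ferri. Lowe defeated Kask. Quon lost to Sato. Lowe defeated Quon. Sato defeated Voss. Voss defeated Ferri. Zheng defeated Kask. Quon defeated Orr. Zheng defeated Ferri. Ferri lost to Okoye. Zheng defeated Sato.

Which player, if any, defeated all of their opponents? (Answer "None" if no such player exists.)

Highest win total is Zheng with 7 (out of 8 possible).
Zheng lost to Quon, so no player went undefeated.

None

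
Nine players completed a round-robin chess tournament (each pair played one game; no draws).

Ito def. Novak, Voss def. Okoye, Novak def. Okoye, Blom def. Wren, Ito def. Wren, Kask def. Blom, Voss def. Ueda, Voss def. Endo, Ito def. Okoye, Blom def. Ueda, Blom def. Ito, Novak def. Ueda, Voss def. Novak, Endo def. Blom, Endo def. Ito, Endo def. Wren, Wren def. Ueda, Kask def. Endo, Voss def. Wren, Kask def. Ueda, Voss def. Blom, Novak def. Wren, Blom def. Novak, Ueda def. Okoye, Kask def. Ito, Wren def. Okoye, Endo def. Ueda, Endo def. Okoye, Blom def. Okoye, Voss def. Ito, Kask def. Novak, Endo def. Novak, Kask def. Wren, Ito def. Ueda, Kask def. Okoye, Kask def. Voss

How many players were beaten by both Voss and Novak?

3

Voss beat: Blom, Ito, Endo, Novak, Okoye, Wren, Ueda.
Novak beat: Okoye, Wren, Ueda.
Both beat: Okoye, Wren, Ueda — 3.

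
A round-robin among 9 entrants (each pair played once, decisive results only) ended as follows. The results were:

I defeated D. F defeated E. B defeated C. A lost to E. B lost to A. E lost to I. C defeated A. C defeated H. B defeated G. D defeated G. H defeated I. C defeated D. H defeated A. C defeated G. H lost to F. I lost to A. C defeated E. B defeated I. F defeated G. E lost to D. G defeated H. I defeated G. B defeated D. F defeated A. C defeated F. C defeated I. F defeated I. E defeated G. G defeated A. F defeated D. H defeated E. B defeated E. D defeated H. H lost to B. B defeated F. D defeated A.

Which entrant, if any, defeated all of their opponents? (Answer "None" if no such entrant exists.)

Highest win total is C with 7 (out of 8 possible).
C lost to B, so no entrant went undefeated.

None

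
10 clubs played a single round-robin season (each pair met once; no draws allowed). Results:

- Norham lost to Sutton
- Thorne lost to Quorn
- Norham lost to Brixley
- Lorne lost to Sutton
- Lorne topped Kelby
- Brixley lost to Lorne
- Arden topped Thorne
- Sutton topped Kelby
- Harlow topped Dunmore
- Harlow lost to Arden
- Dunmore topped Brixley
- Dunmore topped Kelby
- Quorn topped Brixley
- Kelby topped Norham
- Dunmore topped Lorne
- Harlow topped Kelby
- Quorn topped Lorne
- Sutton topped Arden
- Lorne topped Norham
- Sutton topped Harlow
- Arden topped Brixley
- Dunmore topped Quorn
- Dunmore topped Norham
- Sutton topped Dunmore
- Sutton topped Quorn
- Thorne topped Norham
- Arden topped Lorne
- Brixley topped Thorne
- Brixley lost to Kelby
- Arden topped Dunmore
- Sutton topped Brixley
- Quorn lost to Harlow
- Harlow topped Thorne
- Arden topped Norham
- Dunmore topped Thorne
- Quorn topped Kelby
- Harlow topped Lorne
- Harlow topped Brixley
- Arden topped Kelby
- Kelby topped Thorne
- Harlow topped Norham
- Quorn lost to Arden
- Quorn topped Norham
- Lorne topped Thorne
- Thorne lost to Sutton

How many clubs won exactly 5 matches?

1

Win totals: Norham 0, Quorn 5, Thorne 1, Arden 8, Sutton 9, Harlow 7, Kelby 3, Lorne 4, Brixley 2, Dunmore 6.
Exactly 5: Quorn — 1 club.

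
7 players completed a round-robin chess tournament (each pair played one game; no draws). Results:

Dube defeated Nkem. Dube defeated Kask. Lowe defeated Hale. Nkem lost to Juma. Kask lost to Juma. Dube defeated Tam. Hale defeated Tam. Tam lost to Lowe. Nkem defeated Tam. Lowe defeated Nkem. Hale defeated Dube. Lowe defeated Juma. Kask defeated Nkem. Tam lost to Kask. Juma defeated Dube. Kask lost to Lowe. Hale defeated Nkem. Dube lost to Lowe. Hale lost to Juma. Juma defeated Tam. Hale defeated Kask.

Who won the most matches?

Win totals: Tam 0, Lowe 6, Dube 3, Kask 2, Nkem 1, Juma 5, Hale 4.
Lowe leads with 6 wins (next highest: 5).

Lowe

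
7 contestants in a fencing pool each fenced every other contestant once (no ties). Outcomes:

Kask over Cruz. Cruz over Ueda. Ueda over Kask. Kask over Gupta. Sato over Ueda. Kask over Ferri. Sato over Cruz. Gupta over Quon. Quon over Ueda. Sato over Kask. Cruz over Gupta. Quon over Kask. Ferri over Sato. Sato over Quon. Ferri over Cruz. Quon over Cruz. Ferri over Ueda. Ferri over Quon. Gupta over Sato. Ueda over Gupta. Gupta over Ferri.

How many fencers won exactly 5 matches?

Win totals: Ueda 2, Ferri 4, Cruz 2, Quon 3, Sato 4, Kask 3, Gupta 3.
No fencer has exactly 5 wins.

0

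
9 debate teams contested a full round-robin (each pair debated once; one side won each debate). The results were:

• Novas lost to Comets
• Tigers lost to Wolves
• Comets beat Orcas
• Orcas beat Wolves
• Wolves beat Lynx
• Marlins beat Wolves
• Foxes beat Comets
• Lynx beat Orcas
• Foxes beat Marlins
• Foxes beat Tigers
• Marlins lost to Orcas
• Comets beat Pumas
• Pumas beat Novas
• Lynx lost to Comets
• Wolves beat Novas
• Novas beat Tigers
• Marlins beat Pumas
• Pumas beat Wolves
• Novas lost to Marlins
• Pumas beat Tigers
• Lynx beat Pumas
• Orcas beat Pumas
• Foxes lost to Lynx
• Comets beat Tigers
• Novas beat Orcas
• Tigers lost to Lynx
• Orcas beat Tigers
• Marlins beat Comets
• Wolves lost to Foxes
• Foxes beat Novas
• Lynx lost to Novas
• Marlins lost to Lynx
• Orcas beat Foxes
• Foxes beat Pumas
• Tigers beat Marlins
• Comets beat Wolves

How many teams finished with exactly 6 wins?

2

Win totals: Tigers 1, Foxes 6, Comets 6, Pumas 3, Lynx 5, Orcas 5, Novas 3, Wolves 3, Marlins 4.
Exactly 6: Foxes, Comets — 2 teams.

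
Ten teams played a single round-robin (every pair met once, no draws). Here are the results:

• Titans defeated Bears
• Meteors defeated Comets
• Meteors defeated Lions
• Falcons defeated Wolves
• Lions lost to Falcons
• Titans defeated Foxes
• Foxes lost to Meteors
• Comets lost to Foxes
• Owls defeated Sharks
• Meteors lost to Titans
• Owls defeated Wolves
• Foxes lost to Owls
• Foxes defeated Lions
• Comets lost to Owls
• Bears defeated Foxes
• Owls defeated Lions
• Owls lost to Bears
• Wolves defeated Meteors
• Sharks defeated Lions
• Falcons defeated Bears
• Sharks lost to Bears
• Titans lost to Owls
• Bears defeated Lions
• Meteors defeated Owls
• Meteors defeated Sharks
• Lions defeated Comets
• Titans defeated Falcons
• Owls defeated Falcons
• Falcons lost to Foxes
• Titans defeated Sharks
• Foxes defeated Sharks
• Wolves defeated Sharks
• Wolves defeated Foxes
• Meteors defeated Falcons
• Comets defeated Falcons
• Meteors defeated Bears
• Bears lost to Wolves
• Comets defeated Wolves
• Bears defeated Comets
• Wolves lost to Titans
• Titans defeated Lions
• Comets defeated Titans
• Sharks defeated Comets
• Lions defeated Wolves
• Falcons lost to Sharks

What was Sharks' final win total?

3

Sharks' results: beat Falcons, Comets, Lions; lost to Wolves, Titans, Bears, Owls, Meteors, Foxes.
That is 3 wins.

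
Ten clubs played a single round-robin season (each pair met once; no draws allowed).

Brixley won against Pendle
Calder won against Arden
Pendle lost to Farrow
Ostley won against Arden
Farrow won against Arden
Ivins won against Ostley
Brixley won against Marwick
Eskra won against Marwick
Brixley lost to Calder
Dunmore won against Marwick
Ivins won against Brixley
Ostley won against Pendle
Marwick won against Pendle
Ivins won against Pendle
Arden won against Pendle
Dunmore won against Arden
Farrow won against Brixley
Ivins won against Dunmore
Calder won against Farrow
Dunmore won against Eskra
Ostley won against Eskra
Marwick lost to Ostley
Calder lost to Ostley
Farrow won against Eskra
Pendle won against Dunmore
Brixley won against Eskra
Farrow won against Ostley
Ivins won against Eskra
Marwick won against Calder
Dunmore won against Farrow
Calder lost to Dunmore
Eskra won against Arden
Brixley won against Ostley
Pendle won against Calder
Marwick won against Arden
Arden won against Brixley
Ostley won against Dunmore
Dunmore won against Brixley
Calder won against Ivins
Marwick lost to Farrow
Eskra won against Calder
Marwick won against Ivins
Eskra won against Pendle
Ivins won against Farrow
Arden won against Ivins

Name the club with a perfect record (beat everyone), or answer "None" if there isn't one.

None

Highest win total is Ostley with 6 (out of 9 possible).
Ostley lost to Farrow, Ivins, Brixley, so no club went undefeated.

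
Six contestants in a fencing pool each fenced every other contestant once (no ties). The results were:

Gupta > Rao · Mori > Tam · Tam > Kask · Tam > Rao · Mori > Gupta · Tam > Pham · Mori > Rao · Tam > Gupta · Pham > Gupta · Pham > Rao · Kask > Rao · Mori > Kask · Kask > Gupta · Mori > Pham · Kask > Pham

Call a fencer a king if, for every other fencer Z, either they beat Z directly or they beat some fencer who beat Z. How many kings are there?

Pham cannot reach Kask, Tam, Mori in two steps.
Rao cannot reach Pham, Gupta, Kask, Tam, Mori in two steps.
Gupta cannot reach Pham, Kask, Tam, Mori in two steps.
Kask cannot reach Tam, Mori in two steps.
Tam cannot reach Mori in two steps.
Mori reaches everyone (king).
Kings: Mori — 1.

1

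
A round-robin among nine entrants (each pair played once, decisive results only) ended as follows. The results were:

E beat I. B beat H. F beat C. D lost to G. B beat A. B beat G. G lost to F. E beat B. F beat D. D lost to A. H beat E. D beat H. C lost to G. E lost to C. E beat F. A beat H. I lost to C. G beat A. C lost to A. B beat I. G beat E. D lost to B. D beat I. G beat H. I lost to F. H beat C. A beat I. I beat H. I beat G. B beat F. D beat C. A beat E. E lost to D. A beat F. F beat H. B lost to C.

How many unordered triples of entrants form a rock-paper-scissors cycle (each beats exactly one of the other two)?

Win totals: A 6, B 6, C 3, D 4, E 3, F 5, G 5, H 2, I 2.
An entrant with w wins dominates both others in C(w,2) triples; summing gives 15 + 15 + 3 + 6 + 3 + 10 + 10 + 1 + 1 = 64 transitive triples.
Total triples C(9,3) = 84, so cyclic triples = 84 − 64 = 20.

20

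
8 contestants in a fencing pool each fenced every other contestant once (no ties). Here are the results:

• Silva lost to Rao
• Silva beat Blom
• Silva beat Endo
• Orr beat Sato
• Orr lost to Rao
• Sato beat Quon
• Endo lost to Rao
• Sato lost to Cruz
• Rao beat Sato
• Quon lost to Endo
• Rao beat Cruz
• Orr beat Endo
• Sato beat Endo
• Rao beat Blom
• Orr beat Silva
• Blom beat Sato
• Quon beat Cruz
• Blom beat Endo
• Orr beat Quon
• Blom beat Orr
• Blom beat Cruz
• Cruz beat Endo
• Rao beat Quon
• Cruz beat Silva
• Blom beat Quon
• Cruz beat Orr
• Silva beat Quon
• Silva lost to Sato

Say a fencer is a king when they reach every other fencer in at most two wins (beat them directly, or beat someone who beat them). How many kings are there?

Rao reaches everyone (king).
Endo cannot reach Rao, Orr, Silva, Sato, Blom in two steps.
Cruz cannot reach Rao in two steps.
Orr cannot reach Rao in two steps.
Quon cannot reach Rao, Blom in two steps.
Silva cannot reach Rao in two steps.
Sato cannot reach Rao, Orr in two steps.
Blom cannot reach Rao in two steps.
Kings: Rao — 1.

1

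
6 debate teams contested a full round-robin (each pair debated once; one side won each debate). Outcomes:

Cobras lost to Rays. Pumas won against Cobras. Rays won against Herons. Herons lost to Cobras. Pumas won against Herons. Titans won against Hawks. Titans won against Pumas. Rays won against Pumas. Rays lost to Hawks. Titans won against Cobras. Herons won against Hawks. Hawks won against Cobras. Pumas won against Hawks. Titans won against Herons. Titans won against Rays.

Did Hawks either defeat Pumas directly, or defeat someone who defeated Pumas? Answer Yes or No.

Yes

Hawks did not beat Pumas directly.
Hawks beat Cobras, Rays. Of those, Rays beat Pumas.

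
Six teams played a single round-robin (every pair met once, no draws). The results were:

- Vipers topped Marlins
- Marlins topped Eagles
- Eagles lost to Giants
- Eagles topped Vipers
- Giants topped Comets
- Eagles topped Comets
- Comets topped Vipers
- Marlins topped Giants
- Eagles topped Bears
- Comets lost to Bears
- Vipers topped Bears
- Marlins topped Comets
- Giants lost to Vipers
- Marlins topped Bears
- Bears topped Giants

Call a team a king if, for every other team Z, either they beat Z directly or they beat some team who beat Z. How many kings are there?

3

Giants cannot reach Marlins in two steps.
Vipers reaches everyone (king).
Bears cannot reach Marlins in two steps.
Comets cannot reach Eagles in two steps.
Eagles reaches everyone (king).
Marlins reaches everyone (king).
Kings: Vipers, Eagles, Marlins — 3.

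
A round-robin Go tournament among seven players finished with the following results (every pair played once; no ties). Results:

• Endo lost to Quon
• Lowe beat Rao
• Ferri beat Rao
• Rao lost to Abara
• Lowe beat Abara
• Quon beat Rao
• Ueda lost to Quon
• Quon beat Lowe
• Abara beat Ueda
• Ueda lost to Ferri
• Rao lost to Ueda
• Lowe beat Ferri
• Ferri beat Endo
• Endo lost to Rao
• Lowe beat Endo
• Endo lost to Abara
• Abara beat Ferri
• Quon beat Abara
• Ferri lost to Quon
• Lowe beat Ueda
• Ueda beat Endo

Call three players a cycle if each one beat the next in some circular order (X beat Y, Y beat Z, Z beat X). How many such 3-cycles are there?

0

Win totals: Abara 4, Ferri 3, Rao 1, Endo 0, Ueda 2, Lowe 5, Quon 6.
A player with w wins dominates both others in C(w,2) triples; summing gives 6 + 3 + 0 + 0 + 1 + 10 + 15 = 35 transitive triples.
Total triples C(7,3) = 35, so cyclic triples = 35 − 35 = 0.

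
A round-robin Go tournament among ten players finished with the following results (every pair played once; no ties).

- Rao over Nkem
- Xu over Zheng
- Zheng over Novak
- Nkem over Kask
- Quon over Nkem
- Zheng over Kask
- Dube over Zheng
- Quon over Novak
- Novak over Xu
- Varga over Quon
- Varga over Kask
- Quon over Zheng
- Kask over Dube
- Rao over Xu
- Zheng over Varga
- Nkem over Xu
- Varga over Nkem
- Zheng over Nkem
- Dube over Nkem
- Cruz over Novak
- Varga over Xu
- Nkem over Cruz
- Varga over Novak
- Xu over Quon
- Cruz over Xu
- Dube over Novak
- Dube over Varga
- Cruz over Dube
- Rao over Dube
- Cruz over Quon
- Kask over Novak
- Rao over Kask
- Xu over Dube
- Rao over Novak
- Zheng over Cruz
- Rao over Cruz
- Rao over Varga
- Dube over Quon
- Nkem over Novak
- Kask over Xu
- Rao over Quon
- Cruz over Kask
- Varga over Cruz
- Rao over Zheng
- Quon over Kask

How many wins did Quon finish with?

4

Quon's results: beat Kask, Zheng, Novak, Nkem; lost to Dube, Xu, Rao, Cruz, Varga.
That is 4 wins.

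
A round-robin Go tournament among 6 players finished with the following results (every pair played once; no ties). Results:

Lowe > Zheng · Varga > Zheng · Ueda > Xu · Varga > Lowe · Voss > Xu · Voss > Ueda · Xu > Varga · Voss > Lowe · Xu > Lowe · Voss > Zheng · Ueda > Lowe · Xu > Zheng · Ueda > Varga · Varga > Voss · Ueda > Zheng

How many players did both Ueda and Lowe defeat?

1

Ueda beat: Varga, Xu, Zheng, Lowe.
Lowe beat: Zheng.
Both beat: Zheng — 1.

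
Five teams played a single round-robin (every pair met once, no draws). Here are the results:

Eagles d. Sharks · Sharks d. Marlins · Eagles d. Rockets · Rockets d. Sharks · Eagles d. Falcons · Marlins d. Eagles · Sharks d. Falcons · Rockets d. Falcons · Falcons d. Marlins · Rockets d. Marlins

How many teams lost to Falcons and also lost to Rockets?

Falcons beat: Marlins.
Rockets beat: Sharks, Falcons, Marlins.
Both beat: Marlins — 1.

1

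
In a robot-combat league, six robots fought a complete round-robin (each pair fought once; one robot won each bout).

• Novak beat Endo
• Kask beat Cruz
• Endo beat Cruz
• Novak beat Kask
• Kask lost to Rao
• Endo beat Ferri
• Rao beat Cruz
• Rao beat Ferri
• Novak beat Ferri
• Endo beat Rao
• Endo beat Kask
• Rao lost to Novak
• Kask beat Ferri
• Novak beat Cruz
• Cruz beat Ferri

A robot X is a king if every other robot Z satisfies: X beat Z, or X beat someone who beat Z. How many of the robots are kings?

Endo cannot reach Novak in two steps.
Kask cannot reach Endo, Rao, Novak in two steps.
Cruz cannot reach Endo, Kask, Rao, Novak in two steps.
Rao cannot reach Endo, Novak in two steps.
Ferri cannot reach Endo, Kask, Cruz, Rao, Novak in two steps.
Novak reaches everyone (king).
Kings: Novak — 1.

1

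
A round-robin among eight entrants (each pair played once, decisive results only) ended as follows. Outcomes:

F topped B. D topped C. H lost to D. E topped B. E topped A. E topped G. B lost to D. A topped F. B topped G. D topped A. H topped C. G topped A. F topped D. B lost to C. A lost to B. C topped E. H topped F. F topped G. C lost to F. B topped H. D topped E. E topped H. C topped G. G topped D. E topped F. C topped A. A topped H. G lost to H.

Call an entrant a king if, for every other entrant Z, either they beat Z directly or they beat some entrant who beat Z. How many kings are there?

A cannot reach E in two steps.
B cannot reach E in two steps.
C reaches everyone (king).
D reaches everyone (king).
E reaches everyone (king).
F reaches everyone (king).
G reaches everyone (king).
H reaches everyone (king).
Kings: C, D, E, F, G, H — 6.

6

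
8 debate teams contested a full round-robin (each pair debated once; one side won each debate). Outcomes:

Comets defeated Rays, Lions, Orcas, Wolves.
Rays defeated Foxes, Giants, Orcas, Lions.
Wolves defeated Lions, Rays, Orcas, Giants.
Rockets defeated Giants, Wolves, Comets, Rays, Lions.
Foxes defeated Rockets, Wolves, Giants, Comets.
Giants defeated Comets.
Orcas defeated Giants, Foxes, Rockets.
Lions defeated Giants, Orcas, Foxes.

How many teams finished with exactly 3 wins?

2

Win totals: Orcas 3, Foxes 4, Rays 4, Wolves 4, Giants 1, Comets 4, Rockets 5, Lions 3.
Exactly 3: Orcas, Lions — 2 teams.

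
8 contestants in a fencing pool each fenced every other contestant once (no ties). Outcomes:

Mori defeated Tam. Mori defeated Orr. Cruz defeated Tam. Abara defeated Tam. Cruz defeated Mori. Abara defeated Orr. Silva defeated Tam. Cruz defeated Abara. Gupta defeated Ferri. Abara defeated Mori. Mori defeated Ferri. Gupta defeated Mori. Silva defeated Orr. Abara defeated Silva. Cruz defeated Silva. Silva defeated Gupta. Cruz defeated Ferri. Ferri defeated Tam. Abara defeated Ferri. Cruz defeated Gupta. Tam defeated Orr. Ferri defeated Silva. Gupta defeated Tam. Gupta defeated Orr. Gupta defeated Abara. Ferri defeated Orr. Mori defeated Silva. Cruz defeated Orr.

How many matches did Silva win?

Silva's results: beat Gupta, Tam, Orr; lost to Mori, Abara, Ferri, Cruz.
That is 3 wins.

3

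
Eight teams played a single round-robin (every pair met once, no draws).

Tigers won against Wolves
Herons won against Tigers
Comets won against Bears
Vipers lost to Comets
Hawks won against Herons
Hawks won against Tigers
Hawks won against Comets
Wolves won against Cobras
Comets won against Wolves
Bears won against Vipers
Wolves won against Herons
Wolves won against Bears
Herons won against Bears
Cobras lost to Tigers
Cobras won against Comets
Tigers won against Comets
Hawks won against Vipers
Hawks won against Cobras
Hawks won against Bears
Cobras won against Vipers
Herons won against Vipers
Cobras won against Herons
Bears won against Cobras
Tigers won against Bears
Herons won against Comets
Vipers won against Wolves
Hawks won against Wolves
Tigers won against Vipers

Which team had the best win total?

Hawks

Win totals: Comets 3, Vipers 1, Hawks 7, Cobras 3, Herons 4, Tigers 5, Bears 2, Wolves 3.
Hawks leads with 7 wins (next highest: 5).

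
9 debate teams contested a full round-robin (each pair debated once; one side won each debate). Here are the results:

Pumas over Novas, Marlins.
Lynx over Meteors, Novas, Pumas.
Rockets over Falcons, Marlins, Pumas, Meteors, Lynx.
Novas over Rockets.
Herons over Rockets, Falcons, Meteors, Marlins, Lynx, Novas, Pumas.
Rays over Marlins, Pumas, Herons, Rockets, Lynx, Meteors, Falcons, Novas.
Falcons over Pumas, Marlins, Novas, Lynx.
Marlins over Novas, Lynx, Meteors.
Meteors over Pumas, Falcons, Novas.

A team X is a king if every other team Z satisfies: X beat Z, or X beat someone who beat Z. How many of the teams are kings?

Marlins cannot reach Rays, Herons in two steps.
Rockets cannot reach Rays, Herons in two steps.
Meteors cannot reach Rays, Herons in two steps.
Lynx cannot reach Rays, Herons in two steps.
Falcons cannot reach Rays, Herons in two steps.
Rays reaches everyone (king).
Pumas cannot reach Falcons, Rays, Herons in two steps.
Herons cannot reach Rays in two steps.
Novas cannot reach Rays, Herons in two steps.
Kings: Rays — 1.

1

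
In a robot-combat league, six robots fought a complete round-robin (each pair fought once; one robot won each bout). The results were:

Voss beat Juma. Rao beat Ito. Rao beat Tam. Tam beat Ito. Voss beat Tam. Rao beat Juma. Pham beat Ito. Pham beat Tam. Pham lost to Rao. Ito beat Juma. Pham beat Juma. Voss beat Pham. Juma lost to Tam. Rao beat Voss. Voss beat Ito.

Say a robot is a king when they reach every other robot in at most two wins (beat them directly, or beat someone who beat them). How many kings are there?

1

Rao reaches everyone (king).
Voss cannot reach Rao in two steps.
Juma cannot reach Rao, Voss, Pham, Tam, Ito in two steps.
Pham cannot reach Rao, Voss in two steps.
Tam cannot reach Rao, Voss, Pham in two steps.
Ito cannot reach Rao, Voss, Pham, Tam in two steps.
Kings: Rao — 1.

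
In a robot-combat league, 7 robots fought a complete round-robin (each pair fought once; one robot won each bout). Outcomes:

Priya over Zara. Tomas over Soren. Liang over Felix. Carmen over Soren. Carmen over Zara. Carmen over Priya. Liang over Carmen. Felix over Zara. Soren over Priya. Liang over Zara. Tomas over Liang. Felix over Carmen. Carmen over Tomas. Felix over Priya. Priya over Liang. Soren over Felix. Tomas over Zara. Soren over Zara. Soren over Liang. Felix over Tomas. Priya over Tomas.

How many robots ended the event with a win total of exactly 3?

Win totals: Liang 3, Priya 3, Soren 4, Felix 4, Tomas 3, Carmen 4, Zara 0.
Exactly 3: Liang, Priya, Tomas — 3 robots.

3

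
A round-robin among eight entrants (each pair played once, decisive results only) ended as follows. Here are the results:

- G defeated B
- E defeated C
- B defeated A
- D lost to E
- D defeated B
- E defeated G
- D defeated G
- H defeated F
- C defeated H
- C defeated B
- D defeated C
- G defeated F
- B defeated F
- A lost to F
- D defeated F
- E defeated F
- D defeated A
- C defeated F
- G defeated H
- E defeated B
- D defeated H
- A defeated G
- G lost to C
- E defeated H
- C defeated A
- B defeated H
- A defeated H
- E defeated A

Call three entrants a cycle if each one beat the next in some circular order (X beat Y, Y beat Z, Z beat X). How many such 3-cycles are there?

Win totals: A 2, B 3, C 5, D 6, E 7, F 1, G 3, H 1.
An entrant with w wins dominates both others in C(w,2) triples; summing gives 1 + 3 + 10 + 15 + 21 + 0 + 3 + 0 = 53 transitive triples.
Total triples C(8,3) = 56, so cyclic triples = 56 − 53 = 3.

3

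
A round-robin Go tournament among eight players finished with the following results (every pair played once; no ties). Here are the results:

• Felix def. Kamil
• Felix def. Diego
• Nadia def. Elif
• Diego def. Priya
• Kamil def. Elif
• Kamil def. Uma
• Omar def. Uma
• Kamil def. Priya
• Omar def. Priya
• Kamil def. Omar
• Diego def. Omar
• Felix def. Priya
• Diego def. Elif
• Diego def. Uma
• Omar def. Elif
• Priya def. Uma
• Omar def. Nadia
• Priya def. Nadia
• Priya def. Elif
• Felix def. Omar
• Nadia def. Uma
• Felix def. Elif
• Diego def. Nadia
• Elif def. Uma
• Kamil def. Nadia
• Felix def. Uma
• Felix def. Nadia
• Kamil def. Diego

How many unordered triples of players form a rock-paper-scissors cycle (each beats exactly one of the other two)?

0

Win totals: Diego 5, Elif 1, Felix 7, Uma 0, Kamil 6, Omar 4, Priya 3, Nadia 2.
A player with w wins dominates both others in C(w,2) triples; summing gives 10 + 0 + 21 + 0 + 15 + 6 + 3 + 1 = 56 transitive triples.
Total triples C(8,3) = 56, so cyclic triples = 56 − 56 = 0.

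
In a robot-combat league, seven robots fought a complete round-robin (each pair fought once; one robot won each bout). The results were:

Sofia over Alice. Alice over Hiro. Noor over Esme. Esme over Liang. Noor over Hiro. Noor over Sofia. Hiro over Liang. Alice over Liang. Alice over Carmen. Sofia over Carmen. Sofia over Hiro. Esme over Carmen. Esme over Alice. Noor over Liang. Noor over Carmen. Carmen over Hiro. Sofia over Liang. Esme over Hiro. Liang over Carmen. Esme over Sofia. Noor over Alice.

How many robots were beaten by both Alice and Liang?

Alice beat: Carmen, Hiro, Liang.
Liang beat: Carmen.
Both beat: Carmen — 1.

1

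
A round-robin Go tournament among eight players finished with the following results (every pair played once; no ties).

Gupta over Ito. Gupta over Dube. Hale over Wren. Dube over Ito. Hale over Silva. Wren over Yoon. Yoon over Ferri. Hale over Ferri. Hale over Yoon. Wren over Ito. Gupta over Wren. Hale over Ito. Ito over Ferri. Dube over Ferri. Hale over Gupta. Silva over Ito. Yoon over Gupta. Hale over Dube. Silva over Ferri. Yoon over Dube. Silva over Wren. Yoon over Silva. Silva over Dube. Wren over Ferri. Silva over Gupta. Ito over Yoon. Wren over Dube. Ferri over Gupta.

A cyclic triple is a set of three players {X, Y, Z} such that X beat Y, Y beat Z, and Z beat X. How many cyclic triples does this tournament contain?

8

Win totals: Ferri 1, Wren 4, Dube 2, Hale 7, Silva 5, Ito 2, Yoon 4, Gupta 3.
A player with w wins dominates both others in C(w,2) triples; summing gives 0 + 6 + 1 + 21 + 10 + 1 + 6 + 3 = 48 transitive triples.
Total triples C(8,3) = 56, so cyclic triples = 56 − 48 = 8.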